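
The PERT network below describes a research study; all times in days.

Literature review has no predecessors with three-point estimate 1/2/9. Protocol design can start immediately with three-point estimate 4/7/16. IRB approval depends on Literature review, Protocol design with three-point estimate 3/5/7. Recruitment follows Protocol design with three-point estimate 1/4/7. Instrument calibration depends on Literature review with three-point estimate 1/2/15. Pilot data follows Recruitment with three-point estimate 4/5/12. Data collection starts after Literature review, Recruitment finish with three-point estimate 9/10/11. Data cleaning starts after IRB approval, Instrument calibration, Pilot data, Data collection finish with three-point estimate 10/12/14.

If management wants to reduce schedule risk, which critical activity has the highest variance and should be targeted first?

te_Literature review = (1 + 4·2 + 9)/6 = 18/6 = 3; σ²_Literature review = ((9−1)/6)² = 1.778
te_Protocol design = (4 + 4·7 + 16)/6 = 48/6 = 8; σ²_Protocol design = ((16−4)/6)² = 4.000
te_IRB approval = (3 + 4·5 + 7)/6 = 30/6 = 5; σ²_IRB approval = ((7−3)/6)² = 0.444
te_Recruitment = (1 + 4·4 + 7)/6 = 24/6 = 4; σ²_Recruitment = ((7−1)/6)² = 1.000
te_Instrument calibration = (1 + 4·2 + 15)/6 = 24/6 = 4; σ²_Instrument calibration = ((15−1)/6)² = 5.444
te_Pilot data = (4 + 4·5 + 12)/6 = 36/6 = 6; σ²_Pilot data = ((12−4)/6)² = 1.778
te_Data collection = (9 + 4·10 + 11)/6 = 60/6 = 10; σ²_Data collection = ((11−9)/6)² = 0.111
te_Data cleaning = (10 + 4·12 + 14)/6 = 72/6 = 12; σ²_Data cleaning = ((14−10)/6)² = 0.444

Forward pass:
ES_Literature review = 0; EF_Literature review = 3
ES_Protocol design = 0; EF_Protocol design = 8
ES_IRB approval = max(EF_Literature review=3, EF_Protocol design=8) = 8; EF_IRB approval = 8+5 = 13
ES_Recruitment = 8; EF_Recruitment = 8+4 = 12
ES_Instrument calibration = 3; EF_Instrument calibration = 3+4 = 7
ES_Pilot data = 12; EF_Pilot data = 12+6 = 18
ES_Data collection = max(EF_Literature review=3, EF_Recruitment=12) = 12; EF_Data collection = 12+10 = 22
ES_Data cleaning = max(EF_IRB approval=13, EF_Instrument calibration=7, EF_Pilot data=18, EF_Data collection=22) = 22; EF_Data cleaning = 22+12 = 34
Expected project duration μ = 34 days. Critical path: Protocol design → Recruitment → Data collection → Data cleaning.

Variances on critical path: σ²_Protocol design=4.000, σ²_Recruitment=1.000, σ²_Data collection=0.111, σ²_Data cleaning=0.444.
Largest is σ²_Protocol design = 4.000.

Protocol design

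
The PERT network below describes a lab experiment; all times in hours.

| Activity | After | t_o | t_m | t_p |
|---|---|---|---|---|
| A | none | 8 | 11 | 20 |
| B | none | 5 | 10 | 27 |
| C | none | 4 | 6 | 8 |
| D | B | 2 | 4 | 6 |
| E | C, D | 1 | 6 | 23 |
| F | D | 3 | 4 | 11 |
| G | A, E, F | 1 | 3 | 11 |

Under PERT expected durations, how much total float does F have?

3 hours

te_A = (8 + 4·11 + 20)/6 = 72/6 = 12
te_B = (5 + 4·10 + 27)/6 = 72/6 = 12
te_C = (4 + 4·6 + 8)/6 = 36/6 = 6
te_D = (2 + 4·4 + 6)/6 = 24/6 = 4
te_E = (1 + 4·6 + 23)/6 = 48/6 = 8
te_F = (3 + 4·4 + 11)/6 = 30/6 = 5
te_G = (1 + 4·3 + 11)/6 = 24/6 = 4

Forward pass:
ES_A = 0; EF_A = 12
ES_B = 0; EF_B = 12
ES_C = 0; EF_C = 6
ES_D = 12; EF_D = 12+4 = 16
ES_E = max(EF_C=6, EF_D=16) = 16; EF_E = 16+8 = 24
ES_F = 16; EF_F = 16+5 = 21
ES_G = max(EF_A=12, EF_E=24, EF_F=21) = 24; EF_G = 24+4 = 28
Expected project duration μ = 28 hours. Critical path: B → D → E → G.

Backward pass:
LF_G = 28; LS_G = 28−4 = 24
LF_F = LS_G = 24; LS_F = 24−5 = 19
LF_E = LS_G = 24; LS_E = 24−8 = 16
LF_D = min(LS_E=16, LS_F=19) = 16; LS_D = 16−4 = 12
LF_C = LS_E = 16; LS_C = 16−6 = 10
LF_B = LS_D = 12; LS_B = 12−12 = 0
LF_A = LS_G = 24; LS_A = 24−12 = 12
Slack_F = LS_F − ES_F = 19 − 16 = 3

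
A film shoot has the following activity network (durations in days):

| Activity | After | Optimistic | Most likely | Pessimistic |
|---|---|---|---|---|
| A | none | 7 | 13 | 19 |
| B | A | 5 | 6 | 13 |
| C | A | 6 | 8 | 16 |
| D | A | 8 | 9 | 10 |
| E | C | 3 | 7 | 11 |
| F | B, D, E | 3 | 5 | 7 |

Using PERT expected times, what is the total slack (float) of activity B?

9 days

te_A = (7 + 4·13 + 19)/6 = 78/6 = 13
te_B = (5 + 4·6 + 13)/6 = 42/6 = 7
te_C = (6 + 4·8 + 16)/6 = 54/6 = 9
te_D = (8 + 4·9 + 10)/6 = 54/6 = 9
te_E = (3 + 4·7 + 11)/6 = 42/6 = 7
te_F = (3 + 4·5 + 7)/6 = 30/6 = 5

Forward pass:
ES_A = 0; EF_A = 13
ES_B = 13; EF_B = 13+7 = 20
ES_C = 13; EF_C = 13+9 = 22
ES_D = 13; EF_D = 13+9 = 22
ES_E = 22; EF_E = 22+7 = 29
ES_F = max(EF_B=20, EF_D=22, EF_E=29) = 29; EF_F = 29+5 = 34
Expected project duration μ = 34 days. Critical path: A → C → E → F.

Backward pass:
LF_F = 34; LS_F = 34−5 = 29
LF_E = LS_F = 29; LS_E = 29−7 = 22
LF_D = LS_F = 29; LS_D = 29−9 = 20
LF_C = LS_E = 22; LS_C = 22−9 = 13
LF_B = LS_F = 29; LS_B = 29−7 = 22
LF_A = min(LS_B=22, LS_C=13, LS_D=20) = 13; LS_A = 13−13 = 0
Slack_B = LS_B − ES_B = 22 − 13 = 9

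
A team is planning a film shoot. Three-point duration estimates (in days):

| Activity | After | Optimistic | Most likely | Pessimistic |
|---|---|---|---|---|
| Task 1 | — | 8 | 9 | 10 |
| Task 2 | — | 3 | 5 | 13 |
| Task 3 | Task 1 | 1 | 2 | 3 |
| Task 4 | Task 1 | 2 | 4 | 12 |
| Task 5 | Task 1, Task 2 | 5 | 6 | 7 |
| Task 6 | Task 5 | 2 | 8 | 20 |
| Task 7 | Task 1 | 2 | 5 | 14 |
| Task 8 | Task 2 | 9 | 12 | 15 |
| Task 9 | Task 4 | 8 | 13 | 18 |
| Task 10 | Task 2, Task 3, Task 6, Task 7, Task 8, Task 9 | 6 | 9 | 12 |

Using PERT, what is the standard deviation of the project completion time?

2.58 days

te_Task 1 = (8 + 4·9 + 10)/6 = 54/6 = 9; σ²_Task 1 = ((10−8)/6)² = 0.111
te_Task 2 = (3 + 4·5 + 13)/6 = 36/6 = 6; σ²_Task 2 = ((13−3)/6)² = 2.778
te_Task 3 = (1 + 4·2 + 3)/6 = 12/6 = 2; σ²_Task 3 = ((3−1)/6)² = 0.111
te_Task 4 = (2 + 4·4 + 12)/6 = 30/6 = 5; σ²_Task 4 = ((12−2)/6)² = 2.778
te_Task 5 = (5 + 4·6 + 7)/6 = 36/6 = 6; σ²_Task 5 = ((7−5)/6)² = 0.111
te_Task 6 = (2 + 4·8 + 20)/6 = 54/6 = 9; σ²_Task 6 = ((20−2)/6)² = 9.000
te_Task 7 = (2 + 4·5 + 14)/6 = 36/6 = 6; σ²_Task 7 = ((14−2)/6)² = 4.000
te_Task 8 = (9 + 4·12 + 15)/6 = 72/6 = 12; σ²_Task 8 = ((15−9)/6)² = 1.000
te_Task 9 = (8 + 4·13 + 18)/6 = 78/6 = 13; σ²_Task 9 = ((18−8)/6)² = 2.778
te_Task 10 = (6 + 4·9 + 12)/6 = 54/6 = 9; σ²_Task 10 = ((12−6)/6)² = 1.000

Forward pass:
ES_Task 1 = 0; EF_Task 1 = 9
ES_Task 2 = 0; EF_Task 2 = 6
ES_Task 3 = 9; EF_Task 3 = 9+2 = 11
ES_Task 4 = 9; EF_Task 4 = 9+5 = 14
ES_Task 5 = max(EF_Task 1=9, EF_Task 2=6) = 9; EF_Task 5 = 9+6 = 15
ES_Task 6 = 15; EF_Task 6 = 15+9 = 24
ES_Task 7 = 9; EF_Task 7 = 9+6 = 15
ES_Task 8 = 6; EF_Task 8 = 6+12 = 18
ES_Task 9 = 14; EF_Task 9 = 14+13 = 27
ES_Task 10 = max(EF_Task 2=6, EF_Task 3=11, EF_Task 6=24, EF_Task 7=15, EF_Task 8=18, EF_Task 9=27) = 27; EF_Task 10 = 27+9 = 36
Expected project duration μ = 36 days. Critical path: Task 1 → Task 4 → Task 9 → Task 10.

Variance along critical path = 0.111 + 2.778 + 2.778 + 1.000 = 6.667
σ = √6.667 = 2.582 days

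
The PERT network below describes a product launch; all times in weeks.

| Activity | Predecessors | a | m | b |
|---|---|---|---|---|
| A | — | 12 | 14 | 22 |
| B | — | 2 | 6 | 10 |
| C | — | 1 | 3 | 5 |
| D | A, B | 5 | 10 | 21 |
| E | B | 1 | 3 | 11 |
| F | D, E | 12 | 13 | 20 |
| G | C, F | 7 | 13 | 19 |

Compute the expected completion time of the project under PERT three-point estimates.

53 weeks

te_A = (12 + 4·14 + 22)/6 = 90/6 = 15
te_B = (2 + 4·6 + 10)/6 = 36/6 = 6
te_C = (1 + 4·3 + 5)/6 = 18/6 = 3
te_D = (5 + 4·10 + 21)/6 = 66/6 = 11
te_E = (1 + 4·3 + 11)/6 = 24/6 = 4
te_F = (12 + 4·13 + 20)/6 = 84/6 = 14
te_G = (7 + 4·13 + 19)/6 = 78/6 = 13

Forward pass:
ES_A = 0; EF_A = 15
ES_B = 0; EF_B = 6
ES_C = 0; EF_C = 3
ES_D = max(EF_A=15, EF_B=6) = 15; EF_D = 15+11 = 26
ES_E = 6; EF_E = 6+4 = 10
ES_F = max(EF_D=26, EF_E=10) = 26; EF_F = 26+14 = 40
ES_G = max(EF_C=3, EF_F=40) = 40; EF_G = 40+13 = 53
Expected project duration μ = 53 weeks. Critical path: A → D → F → G.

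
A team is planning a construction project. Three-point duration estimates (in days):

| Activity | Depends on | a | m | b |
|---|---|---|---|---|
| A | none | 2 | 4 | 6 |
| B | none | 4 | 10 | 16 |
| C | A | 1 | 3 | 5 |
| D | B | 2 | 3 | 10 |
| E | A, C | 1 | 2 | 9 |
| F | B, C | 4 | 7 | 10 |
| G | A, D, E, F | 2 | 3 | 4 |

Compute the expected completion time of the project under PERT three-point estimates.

te_A = (2 + 4·4 + 6)/6 = 24/6 = 4
te_B = (4 + 4·10 + 16)/6 = 60/6 = 10
te_C = (1 + 4·3 + 5)/6 = 18/6 = 3
te_D = (2 + 4·3 + 10)/6 = 24/6 = 4
te_E = (1 + 4·2 + 9)/6 = 18/6 = 3
te_F = (4 + 4·7 + 10)/6 = 42/6 = 7
te_G = (2 + 4·3 + 4)/6 = 18/6 = 3

Forward pass:
ES_A = 0; EF_A = 4
ES_B = 0; EF_B = 10
ES_C = 4; EF_C = 4+3 = 7
ES_D = 10; EF_D = 10+4 = 14
ES_E = max(EF_A=4, EF_C=7) = 7; EF_E = 7+3 = 10
ES_F = max(EF_B=10, EF_C=7) = 10; EF_F = 10+7 = 17
ES_G = max(EF_A=4, EF_D=14, EF_E=10, EF_F=17) = 17; EF_G = 17+3 = 20
Expected project duration μ = 20 days. Critical path: B → F → G.

20 days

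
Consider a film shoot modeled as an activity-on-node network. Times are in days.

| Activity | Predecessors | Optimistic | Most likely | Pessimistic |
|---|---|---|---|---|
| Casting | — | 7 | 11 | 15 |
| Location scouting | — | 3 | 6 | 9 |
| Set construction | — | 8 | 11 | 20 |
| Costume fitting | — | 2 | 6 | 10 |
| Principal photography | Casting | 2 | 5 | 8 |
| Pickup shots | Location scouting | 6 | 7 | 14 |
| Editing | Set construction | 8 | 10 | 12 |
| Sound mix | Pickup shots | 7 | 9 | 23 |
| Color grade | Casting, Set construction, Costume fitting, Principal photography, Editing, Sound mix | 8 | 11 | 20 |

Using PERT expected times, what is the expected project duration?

te_Casting = (7 + 4·11 + 15)/6 = 66/6 = 11
te_Location scouting = (3 + 4·6 + 9)/6 = 36/6 = 6
te_Set construction = (8 + 4·11 + 20)/6 = 72/6 = 12
te_Costume fitting = (2 + 4·6 + 10)/6 = 36/6 = 6
te_Principal photography = (2 + 4·5 + 8)/6 = 30/6 = 5
te_Pickup shots = (6 + 4·7 + 14)/6 = 48/6 = 8
te_Editing = (8 + 4·10 + 12)/6 = 60/6 = 10
te_Sound mix = (7 + 4·9 + 23)/6 = 66/6 = 11
te_Color grade = (8 + 4·11 + 20)/6 = 72/6 = 12

Forward pass:
ES_Casting = 0; EF_Casting = 11
ES_Location scouting = 0; EF_Location scouting = 6
ES_Set construction = 0; EF_Set construction = 12
ES_Costume fitting = 0; EF_Costume fitting = 6
ES_Principal photography = 11; EF_Principal photography = 11+5 = 16
ES_Pickup shots = 6; EF_Pickup shots = 6+8 = 14
ES_Editing = 12; EF_Editing = 12+10 = 22
ES_Sound mix = 14; EF_Sound mix = 14+11 = 25
ES_Color grade = max(EF_Casting=11, EF_Set construction=12, EF_Costume fitting=6, EF_Principal photography=16, EF_Editing=22, EF_Sound mix=25) = 25; EF_Color grade = 25+12 = 37
Expected project duration μ = 37 days. Critical path: Location scouting → Pickup shots → Sound mix → Color grade.

37 days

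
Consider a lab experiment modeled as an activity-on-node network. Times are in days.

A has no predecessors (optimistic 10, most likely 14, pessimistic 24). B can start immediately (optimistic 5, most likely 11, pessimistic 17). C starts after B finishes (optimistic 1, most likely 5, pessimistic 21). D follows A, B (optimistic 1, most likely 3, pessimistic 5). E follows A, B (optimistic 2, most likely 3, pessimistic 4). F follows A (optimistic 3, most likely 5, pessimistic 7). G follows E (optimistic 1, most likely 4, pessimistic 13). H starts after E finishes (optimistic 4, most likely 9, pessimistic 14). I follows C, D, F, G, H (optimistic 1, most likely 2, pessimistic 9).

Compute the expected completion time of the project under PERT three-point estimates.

30 days

te_A = (10 + 4·14 + 24)/6 = 90/6 = 15
te_B = (5 + 4·11 + 17)/6 = 66/6 = 11
te_C = (1 + 4·5 + 21)/6 = 42/6 = 7
te_D = (1 + 4·3 + 5)/6 = 18/6 = 3
te_E = (2 + 4·3 + 4)/6 = 18/6 = 3
te_F = (3 + 4·5 + 7)/6 = 30/6 = 5
te_G = (1 + 4·4 + 13)/6 = 30/6 = 5
te_H = (4 + 4·9 + 14)/6 = 54/6 = 9
te_I = (1 + 4·2 + 9)/6 = 18/6 = 3

Forward pass:
ES_A = 0; EF_A = 15
ES_B = 0; EF_B = 11
ES_C = 11; EF_C = 11+7 = 18
ES_D = max(EF_A=15, EF_B=11) = 15; EF_D = 15+3 = 18
ES_E = max(EF_A=15, EF_B=11) = 15; EF_E = 15+3 = 18
ES_F = 15; EF_F = 15+5 = 20
ES_G = 18; EF_G = 18+5 = 23
ES_H = 18; EF_H = 18+9 = 27
ES_I = max(EF_C=18, EF_D=18, EF_F=20, EF_G=23, EF_H=27) = 27; EF_I = 27+3 = 30
Expected project duration μ = 30 days. Critical path: A → E → H → I.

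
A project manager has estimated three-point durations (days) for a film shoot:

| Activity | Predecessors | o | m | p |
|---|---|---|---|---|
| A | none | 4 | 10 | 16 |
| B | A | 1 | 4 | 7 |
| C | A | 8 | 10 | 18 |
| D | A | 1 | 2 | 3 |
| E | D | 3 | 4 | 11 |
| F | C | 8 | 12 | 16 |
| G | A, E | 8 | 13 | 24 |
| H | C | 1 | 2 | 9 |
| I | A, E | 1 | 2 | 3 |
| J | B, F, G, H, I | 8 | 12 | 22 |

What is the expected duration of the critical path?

46 days

te_A = (4 + 4·10 + 16)/6 = 60/6 = 10
te_B = (1 + 4·4 + 7)/6 = 24/6 = 4
te_C = (8 + 4·10 + 18)/6 = 66/6 = 11
te_D = (1 + 4·2 + 3)/6 = 12/6 = 2
te_E = (3 + 4·4 + 11)/6 = 30/6 = 5
te_F = (8 + 4·12 + 16)/6 = 72/6 = 12
te_G = (8 + 4·13 + 24)/6 = 84/6 = 14
te_H = (1 + 4·2 + 9)/6 = 18/6 = 3
te_I = (1 + 4·2 + 3)/6 = 12/6 = 2
te_J = (8 + 4·12 + 22)/6 = 78/6 = 13

Forward pass:
ES_A = 0; EF_A = 10
ES_B = 10; EF_B = 10+4 = 14
ES_C = 10; EF_C = 10+11 = 21
ES_D = 10; EF_D = 10+2 = 12
ES_E = 12; EF_E = 12+5 = 17
ES_F = 21; EF_F = 21+12 = 33
ES_G = max(EF_A=10, EF_E=17) = 17; EF_G = 17+14 = 31
ES_H = 21; EF_H = 21+3 = 24
ES_I = max(EF_A=10, EF_E=17) = 17; EF_I = 17+2 = 19
ES_J = max(EF_B=14, EF_F=33, EF_G=31, EF_H=24, EF_I=19) = 33; EF_J = 33+13 = 46
Expected project duration μ = 46 days. Critical path: A → C → F → J.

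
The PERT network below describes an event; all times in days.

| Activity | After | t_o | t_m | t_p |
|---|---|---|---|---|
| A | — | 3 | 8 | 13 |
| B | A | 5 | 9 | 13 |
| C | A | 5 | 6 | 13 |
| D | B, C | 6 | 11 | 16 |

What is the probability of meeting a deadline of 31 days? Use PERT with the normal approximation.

0.866

te_A = (3 + 4·8 + 13)/6 = 48/6 = 8; σ²_A = ((13−3)/6)² = 2.778
te_B = (5 + 4·9 + 13)/6 = 54/6 = 9; σ²_B = ((13−5)/6)² = 1.778
te_C = (5 + 4·6 + 13)/6 = 42/6 = 7; σ²_C = ((13−5)/6)² = 1.778
te_D = (6 + 4·11 + 16)/6 = 66/6 = 11; σ²_D = ((16−6)/6)² = 2.778

Forward pass:
ES_A = 0; EF_A = 8
ES_B = 8; EF_B = 8+9 = 17
ES_C = 8; EF_C = 8+7 = 15
ES_D = max(EF_B=17, EF_C=15) = 17; EF_D = 17+11 = 28
Expected project duration μ = 28 days. Critical path: A → B → D.

Variance along critical path = 2.778 + 1.778 + 2.778 = 7.333; σ = √7.333 = 2.708 days.
Z = (31 − 28) / 2.708 = 1.108
P(T ≤ 31) = Φ(1.108) ≈ 0.866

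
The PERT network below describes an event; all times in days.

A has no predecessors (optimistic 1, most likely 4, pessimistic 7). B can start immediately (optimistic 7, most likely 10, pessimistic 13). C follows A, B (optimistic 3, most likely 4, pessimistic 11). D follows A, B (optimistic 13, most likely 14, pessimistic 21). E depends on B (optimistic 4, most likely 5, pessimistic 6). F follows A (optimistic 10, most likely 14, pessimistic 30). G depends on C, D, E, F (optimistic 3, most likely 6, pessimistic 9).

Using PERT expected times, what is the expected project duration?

te_A = (1 + 4·4 + 7)/6 = 24/6 = 4
te_B = (7 + 4·10 + 13)/6 = 60/6 = 10
te_C = (3 + 4·4 + 11)/6 = 30/6 = 5
te_D = (13 + 4·14 + 21)/6 = 90/6 = 15
te_E = (4 + 4·5 + 6)/6 = 30/6 = 5
te_F = (10 + 4·14 + 30)/6 = 96/6 = 16
te_G = (3 + 4·6 + 9)/6 = 36/6 = 6

Forward pass:
ES_A = 0; EF_A = 4
ES_B = 0; EF_B = 10
ES_C = max(EF_A=4, EF_B=10) = 10; EF_C = 10+5 = 15
ES_D = max(EF_A=4, EF_B=10) = 10; EF_D = 10+15 = 25
ES_E = 10; EF_E = 10+5 = 15
ES_F = 4; EF_F = 4+16 = 20
ES_G = max(EF_C=15, EF_D=25, EF_E=15, EF_F=20) = 25; EF_G = 25+6 = 31
Expected project duration μ = 31 days. Critical path: B → D → G.

31 days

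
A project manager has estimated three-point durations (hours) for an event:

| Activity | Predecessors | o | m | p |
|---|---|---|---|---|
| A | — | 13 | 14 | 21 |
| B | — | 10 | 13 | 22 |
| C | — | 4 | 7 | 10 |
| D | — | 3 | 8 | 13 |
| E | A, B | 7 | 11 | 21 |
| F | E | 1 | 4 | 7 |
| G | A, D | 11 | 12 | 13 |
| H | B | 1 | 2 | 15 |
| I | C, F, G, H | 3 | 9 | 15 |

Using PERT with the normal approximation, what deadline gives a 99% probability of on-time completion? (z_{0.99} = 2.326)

48.1 hours

te_A = (13 + 4·14 + 21)/6 = 90/6 = 15; σ²_A = ((21−13)/6)² = 1.778
te_B = (10 + 4·13 + 22)/6 = 84/6 = 14; σ²_B = ((22−10)/6)² = 4.000
te_C = (4 + 4·7 + 10)/6 = 42/6 = 7; σ²_C = ((10−4)/6)² = 1.000
te_D = (3 + 4·8 + 13)/6 = 48/6 = 8; σ²_D = ((13−3)/6)² = 2.778
te_E = (7 + 4·11 + 21)/6 = 72/6 = 12; σ²_E = ((21−7)/6)² = 5.444
te_F = (1 + 4·4 + 7)/6 = 24/6 = 4; σ²_F = ((7−1)/6)² = 1.000
te_G = (11 + 4·12 + 13)/6 = 72/6 = 12; σ²_G = ((13−11)/6)² = 0.111
te_H = (1 + 4·2 + 15)/6 = 24/6 = 4; σ²_H = ((15−1)/6)² = 5.444
te_I = (3 + 4·9 + 15)/6 = 54/6 = 9; σ²_I = ((15−3)/6)² = 4.000

Forward pass:
ES_A = 0; EF_A = 15
ES_B = 0; EF_B = 14
ES_C = 0; EF_C = 7
ES_D = 0; EF_D = 8
ES_E = max(EF_A=15, EF_B=14) = 15; EF_E = 15+12 = 27
ES_F = 27; EF_F = 27+4 = 31
ES_G = max(EF_A=15, EF_D=8) = 15; EF_G = 15+12 = 27
ES_H = 14; EF_H = 14+4 = 18
ES_I = max(EF_C=7, EF_F=31, EF_G=27, EF_H=18) = 31; EF_I = 31+9 = 40
Expected project duration μ = 40 hours. Critical path: A → E → F → I.

Variance along critical path = 1.778 + 5.444 + 1.000 + 4.000 = 12.222; σ = 3.496 hours.
D = μ + z·σ = 40 + 2.326·3.496 = 48.1 hours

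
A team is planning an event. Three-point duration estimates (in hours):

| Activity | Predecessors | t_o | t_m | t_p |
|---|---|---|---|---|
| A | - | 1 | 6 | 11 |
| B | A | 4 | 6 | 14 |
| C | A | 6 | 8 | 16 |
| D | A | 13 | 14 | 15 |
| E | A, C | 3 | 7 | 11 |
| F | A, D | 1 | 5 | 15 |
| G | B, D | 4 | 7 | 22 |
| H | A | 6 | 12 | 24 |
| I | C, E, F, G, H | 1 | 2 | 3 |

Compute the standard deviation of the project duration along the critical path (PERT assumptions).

3.46 hours

te_A = (1 + 4·6 + 11)/6 = 36/6 = 6; σ²_A = ((11−1)/6)² = 2.778
te_B = (4 + 4·6 + 14)/6 = 42/6 = 7; σ²_B = ((14−4)/6)² = 2.778
te_C = (6 + 4·8 + 16)/6 = 54/6 = 9; σ²_C = ((16−6)/6)² = 2.778
te_D = (13 + 4·14 + 15)/6 = 84/6 = 14; σ²_D = ((15−13)/6)² = 0.111
te_E = (3 + 4·7 + 11)/6 = 42/6 = 7; σ²_E = ((11−3)/6)² = 1.778
te_F = (1 + 4·5 + 15)/6 = 36/6 = 6; σ²_F = ((15−1)/6)² = 5.444
te_G = (4 + 4·7 + 22)/6 = 54/6 = 9; σ²_G = ((22−4)/6)² = 9.000
te_H = (6 + 4·12 + 24)/6 = 78/6 = 13; σ²_H = ((24−6)/6)² = 9.000
te_I = (1 + 4·2 + 3)/6 = 12/6 = 2; σ²_I = ((3−1)/6)² = 0.111

Forward pass:
ES_A = 0; EF_A = 6
ES_B = 6; EF_B = 6+7 = 13
ES_C = 6; EF_C = 6+9 = 15
ES_D = 6; EF_D = 6+14 = 20
ES_E = max(EF_A=6, EF_C=15) = 15; EF_E = 15+7 = 22
ES_F = max(EF_A=6, EF_D=20) = 20; EF_F = 20+6 = 26
ES_G = max(EF_B=13, EF_D=20) = 20; EF_G = 20+9 = 29
ES_H = 6; EF_H = 6+13 = 19
ES_I = max(EF_C=15, EF_E=22, EF_F=26, EF_G=29, EF_H=19) = 29; EF_I = 29+2 = 31
Expected project duration μ = 31 hours. Critical path: A → D → G → I.

Variance along critical path = 2.778 + 0.111 + 9.000 + 0.111 = 12.000
σ = √12.000 = 3.464 hours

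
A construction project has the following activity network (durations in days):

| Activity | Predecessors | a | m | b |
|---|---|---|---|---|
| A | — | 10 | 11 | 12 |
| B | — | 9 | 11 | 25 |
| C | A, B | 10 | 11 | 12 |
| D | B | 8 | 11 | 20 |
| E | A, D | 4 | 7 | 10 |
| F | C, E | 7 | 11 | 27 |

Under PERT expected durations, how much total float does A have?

10 days

te_A = (10 + 4·11 + 12)/6 = 66/6 = 11
te_B = (9 + 4·11 + 25)/6 = 78/6 = 13
te_C = (10 + 4·11 + 12)/6 = 66/6 = 11
te_D = (8 + 4·11 + 20)/6 = 72/6 = 12
te_E = (4 + 4·7 + 10)/6 = 42/6 = 7
te_F = (7 + 4·11 + 27)/6 = 78/6 = 13

Forward pass:
ES_A = 0; EF_A = 11
ES_B = 0; EF_B = 13
ES_C = max(EF_A=11, EF_B=13) = 13; EF_C = 13+11 = 24
ES_D = 13; EF_D = 13+12 = 25
ES_E = max(EF_A=11, EF_D=25) = 25; EF_E = 25+7 = 32
ES_F = max(EF_C=24, EF_E=32) = 32; EF_F = 32+13 = 45
Expected project duration μ = 45 days. Critical path: B → D → E → F.

Backward pass:
LF_F = 45; LS_F = 45−13 = 32
LF_E = LS_F = 32; LS_E = 32−7 = 25
LF_D = LS_E = 25; LS_D = 25−12 = 13
LF_C = LS_F = 32; LS_C = 32−11 = 21
LF_B = min(LS_C=21, LS_D=13) = 13; LS_B = 13−13 = 0
LF_A = min(LS_C=21, LS_E=25) = 21; LS_A = 21−11 = 10
Slack_A = LS_A − ES_A = 10 − 0 = 10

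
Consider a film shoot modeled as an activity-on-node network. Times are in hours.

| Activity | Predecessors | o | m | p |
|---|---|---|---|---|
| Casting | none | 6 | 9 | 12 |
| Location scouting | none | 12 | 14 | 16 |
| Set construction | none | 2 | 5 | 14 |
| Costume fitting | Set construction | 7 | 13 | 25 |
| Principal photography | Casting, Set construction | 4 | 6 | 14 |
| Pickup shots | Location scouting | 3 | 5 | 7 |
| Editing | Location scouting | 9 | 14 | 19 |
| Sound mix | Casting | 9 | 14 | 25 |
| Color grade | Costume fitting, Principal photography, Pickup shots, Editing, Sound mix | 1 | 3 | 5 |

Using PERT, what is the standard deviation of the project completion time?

te_Casting = (6 + 4·9 + 12)/6 = 54/6 = 9; σ²_Casting = ((12−6)/6)² = 1.000
te_Location scouting = (12 + 4·14 + 16)/6 = 84/6 = 14; σ²_Location scouting = ((16−12)/6)² = 0.444
te_Set construction = (2 + 4·5 + 14)/6 = 36/6 = 6; σ²_Set construction = ((14−2)/6)² = 4.000
te_Costume fitting = (7 + 4·13 + 25)/6 = 84/6 = 14; σ²_Costume fitting = ((25−7)/6)² = 9.000
te_Principal photography = (4 + 4·6 + 14)/6 = 42/6 = 7; σ²_Principal photography = ((14−4)/6)² = 2.778
te_Pickup shots = (3 + 4·5 + 7)/6 = 30/6 = 5; σ²_Pickup shots = ((7−3)/6)² = 0.444
te_Editing = (9 + 4·14 + 19)/6 = 84/6 = 14; σ²_Editing = ((19−9)/6)² = 2.778
te_Sound mix = (9 + 4·14 + 25)/6 = 90/6 = 15; σ²_Sound mix = ((25−9)/6)² = 7.111
te_Color grade = (1 + 4·3 + 5)/6 = 18/6 = 3; σ²_Color grade = ((5−1)/6)² = 0.444

Forward pass:
ES_Casting = 0; EF_Casting = 9
ES_Location scouting = 0; EF_Location scouting = 14
ES_Set construction = 0; EF_Set construction = 6
ES_Costume fitting = 6; EF_Costume fitting = 6+14 = 20
ES_Principal photography = max(EF_Casting=9, EF_Set construction=6) = 9; EF_Principal photography = 9+7 = 16
ES_Pickup shots = 14; EF_Pickup shots = 14+5 = 19
ES_Editing = 14; EF_Editing = 14+14 = 28
ES_Sound mix = 9; EF_Sound mix = 9+15 = 24
ES_Color grade = max(EF_Costume fitting=20, EF_Principal photography=16, EF_Pickup shots=19, EF_Editing=28, EF_Sound mix=24) = 28; EF_Color grade = 28+3 = 31
Expected project duration μ = 31 hours. Critical path: Location scouting → Editing → Color grade.

Variance along critical path = 0.444 + 2.778 + 0.444 = 3.667
σ = √3.667 = 1.915 hours

1.91 hours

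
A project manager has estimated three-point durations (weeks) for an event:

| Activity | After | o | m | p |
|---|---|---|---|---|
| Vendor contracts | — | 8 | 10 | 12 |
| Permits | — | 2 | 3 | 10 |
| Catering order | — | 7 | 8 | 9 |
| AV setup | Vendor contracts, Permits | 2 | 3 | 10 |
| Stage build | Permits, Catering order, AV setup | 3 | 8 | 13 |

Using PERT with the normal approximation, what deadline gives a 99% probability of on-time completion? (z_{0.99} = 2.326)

te_Vendor contracts = (8 + 4·10 + 12)/6 = 60/6 = 10; σ²_Vendor contracts = ((12−8)/6)² = 0.444
te_Permits = (2 + 4·3 + 10)/6 = 24/6 = 4; σ²_Permits = ((10−2)/6)² = 1.778
te_Catering order = (7 + 4·8 + 9)/6 = 48/6 = 8; σ²_Catering order = ((9−7)/6)² = 0.111
te_AV setup = (2 + 4·3 + 10)/6 = 24/6 = 4; σ²_AV setup = ((10−2)/6)² = 1.778
te_Stage build = (3 + 4·8 + 13)/6 = 48/6 = 8; σ²_Stage build = ((13−3)/6)² = 2.778

Forward pass:
ES_Vendor contracts = 0; EF_Vendor contracts = 10
ES_Permits = 0; EF_Permits = 4
ES_Catering order = 0; EF_Catering order = 8
ES_AV setup = max(EF_Vendor contracts=10, EF_Permits=4) = 10; EF_AV setup = 10+4 = 14
ES_Stage build = max(EF_Permits=4, EF_Catering order=8, EF_AV setup=14) = 14; EF_Stage build = 14+8 = 22
Expected project duration μ = 22 weeks. Critical path: Vendor contracts → AV setup → Stage build.

Variance along critical path = 0.444 + 1.778 + 2.778 = 5.000; σ = 2.236 weeks.
D = μ + z·σ = 22 + 2.326·2.236 = 27.2 weeks

27.2 weeks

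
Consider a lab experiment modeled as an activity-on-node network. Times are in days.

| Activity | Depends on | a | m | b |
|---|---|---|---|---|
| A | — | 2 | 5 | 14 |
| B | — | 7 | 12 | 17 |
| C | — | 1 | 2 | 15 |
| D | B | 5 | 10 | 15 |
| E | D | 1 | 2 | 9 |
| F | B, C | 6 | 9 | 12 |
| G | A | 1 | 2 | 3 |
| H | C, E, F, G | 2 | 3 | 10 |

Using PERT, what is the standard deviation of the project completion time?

3.02 days

te_A = (2 + 4·5 + 14)/6 = 36/6 = 6; σ²_A = ((14−2)/6)² = 4.000
te_B = (7 + 4·12 + 17)/6 = 72/6 = 12; σ²_B = ((17−7)/6)² = 2.778
te_C = (1 + 4·2 + 15)/6 = 24/6 = 4; σ²_C = ((15−1)/6)² = 5.444
te_D = (5 + 4·10 + 15)/6 = 60/6 = 10; σ²_D = ((15−5)/6)² = 2.778
te_E = (1 + 4·2 + 9)/6 = 18/6 = 3; σ²_E = ((9−1)/6)² = 1.778
te_F = (6 + 4·9 + 12)/6 = 54/6 = 9; σ²_F = ((12−6)/6)² = 1.000
te_G = (1 + 4·2 + 3)/6 = 12/6 = 2; σ²_G = ((3−1)/6)² = 0.111
te_H = (2 + 4·3 + 10)/6 = 24/6 = 4; σ²_H = ((10−2)/6)² = 1.778

Forward pass:
ES_A = 0; EF_A = 6
ES_B = 0; EF_B = 12
ES_C = 0; EF_C = 4
ES_D = 12; EF_D = 12+10 = 22
ES_E = 22; EF_E = 22+3 = 25
ES_F = max(EF_B=12, EF_C=4) = 12; EF_F = 12+9 = 21
ES_G = 6; EF_G = 6+2 = 8
ES_H = max(EF_C=4, EF_E=25, EF_F=21, EF_G=8) = 25; EF_H = 25+4 = 29
Expected project duration μ = 29 days. Critical path: B → D → E → H.

Variance along critical path = 2.778 + 2.778 + 1.778 + 1.778 = 9.111
σ = √9.111 = 3.018 days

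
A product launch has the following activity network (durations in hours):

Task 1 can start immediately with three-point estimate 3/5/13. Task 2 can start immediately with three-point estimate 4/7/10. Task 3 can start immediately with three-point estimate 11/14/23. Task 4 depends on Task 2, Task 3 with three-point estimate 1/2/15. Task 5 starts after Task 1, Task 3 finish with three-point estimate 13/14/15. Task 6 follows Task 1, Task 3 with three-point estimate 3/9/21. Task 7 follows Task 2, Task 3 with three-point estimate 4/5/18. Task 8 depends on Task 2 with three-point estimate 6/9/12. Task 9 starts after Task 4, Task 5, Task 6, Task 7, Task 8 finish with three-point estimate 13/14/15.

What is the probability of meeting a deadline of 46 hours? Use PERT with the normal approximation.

0.928

te_Task 1 = (3 + 4·5 + 13)/6 = 36/6 = 6; σ²_Task 1 = ((13−3)/6)² = 2.778
te_Task 2 = (4 + 4·7 + 10)/6 = 42/6 = 7; σ²_Task 2 = ((10−4)/6)² = 1.000
te_Task 3 = (11 + 4·14 + 23)/6 = 90/6 = 15; σ²_Task 3 = ((23−11)/6)² = 4.000
te_Task 4 = (1 + 4·2 + 15)/6 = 24/6 = 4; σ²_Task 4 = ((15−1)/6)² = 5.444
te_Task 5 = (13 + 4·14 + 15)/6 = 84/6 = 14; σ²_Task 5 = ((15−13)/6)² = 0.111
te_Task 6 = (3 + 4·9 + 21)/6 = 60/6 = 10; σ²_Task 6 = ((21−3)/6)² = 9.000
te_Task 7 = (4 + 4·5 + 18)/6 = 42/6 = 7; σ²_Task 7 = ((18−4)/6)² = 5.444
te_Task 8 = (6 + 4·9 + 12)/6 = 54/6 = 9; σ²_Task 8 = ((12−6)/6)² = 1.000
te_Task 9 = (13 + 4·14 + 15)/6 = 84/6 = 14; σ²_Task 9 = ((15−13)/6)² = 0.111

Forward pass:
ES_Task 1 = 0; EF_Task 1 = 6
ES_Task 2 = 0; EF_Task 2 = 7
ES_Task 3 = 0; EF_Task 3 = 15
ES_Task 4 = max(EF_Task 2=7, EF_Task 3=15) = 15; EF_Task 4 = 15+4 = 19
ES_Task 5 = max(EF_Task 1=6, EF_Task 3=15) = 15; EF_Task 5 = 15+14 = 29
ES_Task 6 = max(EF_Task 1=6, EF_Task 3=15) = 15; EF_Task 6 = 15+10 = 25
ES_Task 7 = max(EF_Task 2=7, EF_Task 3=15) = 15; EF_Task 7 = 15+7 = 22
ES_Task 8 = 7; EF_Task 8 = 7+9 = 16
ES_Task 9 = max(EF_Task 4=19, EF_Task 5=29, EF_Task 6=25, EF_Task 7=22, EF_Task 8=16) = 29; EF_Task 9 = 29+14 = 43
Expected project duration μ = 43 hours. Critical path: Task 3 → Task 5 → Task 9.

Variance along critical path = 4.000 + 0.111 + 0.111 = 4.222; σ = √4.222 = 2.055 hours.
Z = (46 − 43) / 2.055 = 1.460
P(T ≤ 46) = Φ(1.460) ≈ 0.928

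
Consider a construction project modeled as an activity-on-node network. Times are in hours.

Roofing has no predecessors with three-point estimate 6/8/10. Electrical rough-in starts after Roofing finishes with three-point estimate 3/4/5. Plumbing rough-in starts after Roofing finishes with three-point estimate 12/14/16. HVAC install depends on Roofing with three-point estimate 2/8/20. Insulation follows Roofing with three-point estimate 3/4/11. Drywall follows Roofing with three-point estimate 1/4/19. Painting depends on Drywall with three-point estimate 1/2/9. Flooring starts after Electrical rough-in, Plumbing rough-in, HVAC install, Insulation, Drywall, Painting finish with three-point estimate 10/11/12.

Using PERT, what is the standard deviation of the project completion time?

1.00 hours

te_Roofing = (6 + 4·8 + 10)/6 = 48/6 = 8; σ²_Roofing = ((10−6)/6)² = 0.444
te_Electrical rough-in = (3 + 4·4 + 5)/6 = 24/6 = 4; σ²_Electrical rough-in = ((5−3)/6)² = 0.111
te_Plumbing rough-in = (12 + 4·14 + 16)/6 = 84/6 = 14; σ²_Plumbing rough-in = ((16−12)/6)² = 0.444
te_HVAC install = (2 + 4·8 + 20)/6 = 54/6 = 9; σ²_HVAC install = ((20−2)/6)² = 9.000
te_Insulation = (3 + 4·4 + 11)/6 = 30/6 = 5; σ²_Insulation = ((11−3)/6)² = 1.778
te_Drywall = (1 + 4·4 + 19)/6 = 36/6 = 6; σ²_Drywall = ((19−1)/6)² = 9.000
te_Painting = (1 + 4·2 + 9)/6 = 18/6 = 3; σ²_Painting = ((9−1)/6)² = 1.778
te_Flooring = (10 + 4·11 + 12)/6 = 66/6 = 11; σ²_Flooring = ((12−10)/6)² = 0.111

Forward pass:
ES_Roofing = 0; EF_Roofing = 8
ES_Electrical rough-in = 8; EF_Electrical rough-in = 8+4 = 12
ES_Plumbing rough-in = 8; EF_Plumbing rough-in = 8+14 = 22
ES_HVAC install = 8; EF_HVAC install = 8+9 = 17
ES_Insulation = 8; EF_Insulation = 8+5 = 13
ES_Drywall = 8; EF_Drywall = 8+6 = 14
ES_Painting = 14; EF_Painting = 14+3 = 17
ES_Flooring = max(EF_Electrical rough-in=12, EF_Plumbing rough-in=22, EF_HVAC install=17, EF_Insulation=13, EF_Drywall=14, EF_Painting=17) = 22; EF_Flooring = 22+11 = 33
Expected project duration μ = 33 hours. Critical path: Roofing → Plumbing rough-in → Flooring.

Variance along critical path = 0.444 + 0.444 + 0.111 = 1.000
σ = √1.000 = 1.000 hours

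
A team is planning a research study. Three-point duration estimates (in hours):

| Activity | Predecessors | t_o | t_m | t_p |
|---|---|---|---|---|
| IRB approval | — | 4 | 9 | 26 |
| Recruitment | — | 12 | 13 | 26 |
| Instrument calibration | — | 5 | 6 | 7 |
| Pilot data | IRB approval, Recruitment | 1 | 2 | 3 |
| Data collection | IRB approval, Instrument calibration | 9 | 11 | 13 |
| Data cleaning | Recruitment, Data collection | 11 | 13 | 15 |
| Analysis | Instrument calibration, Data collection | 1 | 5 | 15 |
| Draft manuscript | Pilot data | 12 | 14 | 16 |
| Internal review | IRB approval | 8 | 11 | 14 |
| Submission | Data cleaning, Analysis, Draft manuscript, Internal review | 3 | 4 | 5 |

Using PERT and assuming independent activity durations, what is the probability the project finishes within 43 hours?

0.854

te_IRB approval = (4 + 4·9 + 26)/6 = 66/6 = 11; σ²_IRB approval = ((26−4)/6)² = 13.444
te_Recruitment = (12 + 4·13 + 26)/6 = 90/6 = 15; σ²_Recruitment = ((26−12)/6)² = 5.444
te_Instrument calibration = (5 + 4·6 + 7)/6 = 36/6 = 6; σ²_Instrument calibration = ((7−5)/6)² = 0.111
te_Pilot data = (1 + 4·2 + 3)/6 = 12/6 = 2; σ²_Pilot data = ((3−1)/6)² = 0.111
te_Data collection = (9 + 4·11 + 13)/6 = 66/6 = 11; σ²_Data collection = ((13−9)/6)² = 0.444
te_Data cleaning = (11 + 4·13 + 15)/6 = 78/6 = 13; σ²_Data cleaning = ((15−11)/6)² = 0.444
te_Analysis = (1 + 4·5 + 15)/6 = 36/6 = 6; σ²_Analysis = ((15−1)/6)² = 5.444
te_Draft manuscript = (12 + 4·14 + 16)/6 = 84/6 = 14; σ²_Draft manuscript = ((16−12)/6)² = 0.444
te_Internal review = (8 + 4·11 + 14)/6 = 66/6 = 11; σ²_Internal review = ((14−8)/6)² = 1.000
te_Submission = (3 + 4·4 + 5)/6 = 24/6 = 4; σ²_Submission = ((5−3)/6)² = 0.111

Forward pass:
ES_IRB approval = 0; EF_IRB approval = 11
ES_Recruitment = 0; EF_Recruitment = 15
ES_Instrument calibration = 0; EF_Instrument calibration = 6
ES_Pilot data = max(EF_IRB approval=11, EF_Recruitment=15) = 15; EF_Pilot data = 15+2 = 17
ES_Data collection = max(EF_IRB approval=11, EF_Instrument calibration=6) = 11; EF_Data collection = 11+11 = 22
ES_Data cleaning = max(EF_Recruitment=15, EF_Data collection=22) = 22; EF_Data cleaning = 22+13 = 35
ES_Analysis = max(EF_Instrument calibration=6, EF_Data collection=22) = 22; EF_Analysis = 22+6 = 28
ES_Draft manuscript = 17; EF_Draft manuscript = 17+14 = 31
ES_Internal review = 11; EF_Internal review = 11+11 = 22
ES_Submission = max(EF_Data cleaning=35, EF_Analysis=28, EF_Draft manuscript=31, EF_Internal review=22) = 35; EF_Submission = 35+4 = 39
Expected project duration μ = 39 hours. Critical path: IRB approval → Data collection → Data cleaning → Submission.

Variance along critical path = 13.444 + 0.444 + 0.444 + 0.111 = 14.444; σ = √14.444 = 3.801 hours.
Z = (43 − 39) / 3.801 = 1.052
P(T ≤ 43) = Φ(1.052) ≈ 0.854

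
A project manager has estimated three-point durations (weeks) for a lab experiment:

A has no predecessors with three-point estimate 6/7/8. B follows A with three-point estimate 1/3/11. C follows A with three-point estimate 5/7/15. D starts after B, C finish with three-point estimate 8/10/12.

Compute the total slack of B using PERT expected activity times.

4 weeks

te_A = (6 + 4·7 + 8)/6 = 42/6 = 7
te_B = (1 + 4·3 + 11)/6 = 24/6 = 4
te_C = (5 + 4·7 + 15)/6 = 48/6 = 8
te_D = (8 + 4·10 + 12)/6 = 60/6 = 10

Forward pass:
ES_A = 0; EF_A = 7
ES_B = 7; EF_B = 7+4 = 11
ES_C = 7; EF_C = 7+8 = 15
ES_D = max(EF_B=11, EF_C=15) = 15; EF_D = 15+10 = 25
Expected project duration μ = 25 weeks. Critical path: A → C → D.

Backward pass:
LF_D = 25; LS_D = 25−10 = 15
LF_C = LS_D = 15; LS_C = 15−8 = 7
LF_B = LS_D = 15; LS_B = 15−4 = 11
LF_A = min(LS_B=11, LS_C=7) = 7; LS_A = 7−7 = 0
Slack_B = LS_B − ES_B = 11 − 7 = 4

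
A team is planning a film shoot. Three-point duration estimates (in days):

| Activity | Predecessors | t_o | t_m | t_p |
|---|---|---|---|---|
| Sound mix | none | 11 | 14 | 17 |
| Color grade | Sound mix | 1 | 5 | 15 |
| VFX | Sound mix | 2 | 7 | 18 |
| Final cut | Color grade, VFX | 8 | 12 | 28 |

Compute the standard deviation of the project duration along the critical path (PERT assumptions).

te_Sound mix = (11 + 4·14 + 17)/6 = 84/6 = 14; σ²_Sound mix = ((17−11)/6)² = 1.000
te_Color grade = (1 + 4·5 + 15)/6 = 36/6 = 6; σ²_Color grade = ((15−1)/6)² = 5.444
te_VFX = (2 + 4·7 + 18)/6 = 48/6 = 8; σ²_VFX = ((18−2)/6)² = 7.111
te_Final cut = (8 + 4·12 + 28)/6 = 84/6 = 14; σ²_Final cut = ((28−8)/6)² = 11.111

Forward pass:
ES_Sound mix = 0; EF_Sound mix = 14
ES_Color grade = 14; EF_Color grade = 14+6 = 20
ES_VFX = 14; EF_VFX = 14+8 = 22
ES_Final cut = max(EF_Color grade=20, EF_VFX=22) = 22; EF_Final cut = 22+14 = 36
Expected project duration μ = 36 days. Critical path: Sound mix → VFX → Final cut.

Variance along critical path = 1.000 + 7.111 + 11.111 = 19.222
σ = √19.222 = 4.384 days

4.38 days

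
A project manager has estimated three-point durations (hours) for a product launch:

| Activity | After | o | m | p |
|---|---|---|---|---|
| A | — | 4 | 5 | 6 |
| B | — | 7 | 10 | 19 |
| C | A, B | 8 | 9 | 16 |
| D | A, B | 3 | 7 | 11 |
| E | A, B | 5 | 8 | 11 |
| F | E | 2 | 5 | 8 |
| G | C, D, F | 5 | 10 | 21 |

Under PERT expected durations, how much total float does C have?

te_A = (4 + 4·5 + 6)/6 = 30/6 = 5
te_B = (7 + 4·10 + 19)/6 = 66/6 = 11
te_C = (8 + 4·9 + 16)/6 = 60/6 = 10
te_D = (3 + 4·7 + 11)/6 = 42/6 = 7
te_E = (5 + 4·8 + 11)/6 = 48/6 = 8
te_F = (2 + 4·5 + 8)/6 = 30/6 = 5
te_G = (5 + 4·10 + 21)/6 = 66/6 = 11

Forward pass:
ES_A = 0; EF_A = 5
ES_B = 0; EF_B = 11
ES_C = max(EF_A=5, EF_B=11) = 11; EF_C = 11+10 = 21
ES_D = max(EF_A=5, EF_B=11) = 11; EF_D = 11+7 = 18
ES_E = max(EF_A=5, EF_B=11) = 11; EF_E = 11+8 = 19
ES_F = 19; EF_F = 19+5 = 24
ES_G = max(EF_C=21, EF_D=18, EF_F=24) = 24; EF_G = 24+11 = 35
Expected project duration μ = 35 hours. Critical path: B → E → F → G.

Backward pass:
LF_G = 35; LS_G = 35−11 = 24
LF_F = LS_G = 24; LS_F = 24−5 = 19
LF_E = LS_F = 19; LS_E = 19−8 = 11
LF_D = LS_G = 24; LS_D = 24−7 = 17
LF_C = LS_G = 24; LS_C = 24−10 = 14
LF_B = min(LS_C=14, LS_D=17, LS_E=11) = 11; LS_B = 11−11 = 0
LF_A = min(LS_C=14, LS_D=17, LS_E=11) = 11; LS_A = 11−5 = 6
Slack_C = LS_C − ES_C = 14 − 11 = 3

3 hours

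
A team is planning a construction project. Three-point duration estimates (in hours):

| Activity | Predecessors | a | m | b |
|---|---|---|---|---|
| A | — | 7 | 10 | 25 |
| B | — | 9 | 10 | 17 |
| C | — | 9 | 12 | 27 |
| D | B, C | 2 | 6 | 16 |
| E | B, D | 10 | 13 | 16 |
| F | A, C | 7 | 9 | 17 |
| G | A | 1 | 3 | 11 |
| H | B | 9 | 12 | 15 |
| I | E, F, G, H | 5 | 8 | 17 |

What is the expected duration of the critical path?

te_A = (7 + 4·10 + 25)/6 = 72/6 = 12
te_B = (9 + 4·10 + 17)/6 = 66/6 = 11
te_C = (9 + 4·12 + 27)/6 = 84/6 = 14
te_D = (2 + 4·6 + 16)/6 = 42/6 = 7
te_E = (10 + 4·13 + 16)/6 = 78/6 = 13
te_F = (7 + 4·9 + 17)/6 = 60/6 = 10
te_G = (1 + 4·3 + 11)/6 = 24/6 = 4
te_H = (9 + 4·12 + 15)/6 = 72/6 = 12
te_I = (5 + 4·8 + 17)/6 = 54/6 = 9

Forward pass:
ES_A = 0; EF_A = 12
ES_B = 0; EF_B = 11
ES_C = 0; EF_C = 14
ES_D = max(EF_B=11, EF_C=14) = 14; EF_D = 14+7 = 21
ES_E = max(EF_B=11, EF_D=21) = 21; EF_E = 21+13 = 34
ES_F = max(EF_A=12, EF_C=14) = 14; EF_F = 14+10 = 24
ES_G = 12; EF_G = 12+4 = 16
ES_H = 11; EF_H = 11+12 = 23
ES_I = max(EF_E=34, EF_F=24, EF_G=16, EF_H=23) = 34; EF_I = 34+9 = 43
Expected project duration μ = 43 hours. Critical path: C → D → E → I.

43 hours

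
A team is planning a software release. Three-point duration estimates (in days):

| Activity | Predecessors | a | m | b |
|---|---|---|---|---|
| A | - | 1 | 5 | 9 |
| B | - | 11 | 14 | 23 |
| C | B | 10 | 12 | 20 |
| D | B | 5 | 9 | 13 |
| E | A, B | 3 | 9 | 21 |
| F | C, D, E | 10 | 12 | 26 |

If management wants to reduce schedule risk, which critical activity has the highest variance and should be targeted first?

F

te_A = (1 + 4·5 + 9)/6 = 30/6 = 5; σ²_A = ((9−1)/6)² = 1.778
te_B = (11 + 4·14 + 23)/6 = 90/6 = 15; σ²_B = ((23−11)/6)² = 4.000
te_C = (10 + 4·12 + 20)/6 = 78/6 = 13; σ²_C = ((20−10)/6)² = 2.778
te_D = (5 + 4·9 + 13)/6 = 54/6 = 9; σ²_D = ((13−5)/6)² = 1.778
te_E = (3 + 4·9 + 21)/6 = 60/6 = 10; σ²_E = ((21−3)/6)² = 9.000
te_F = (10 + 4·12 + 26)/6 = 84/6 = 14; σ²_F = ((26−10)/6)² = 7.111

Forward pass:
ES_A = 0; EF_A = 5
ES_B = 0; EF_B = 15
ES_C = 15; EF_C = 15+13 = 28
ES_D = 15; EF_D = 15+9 = 24
ES_E = max(EF_A=5, EF_B=15) = 15; EF_E = 15+10 = 25
ES_F = max(EF_C=28, EF_D=24, EF_E=25) = 28; EF_F = 28+14 = 42
Expected project duration μ = 42 days. Critical path: B → C → F.

Variances on critical path: σ²_B=4.000, σ²_C=2.778, σ²_F=7.111.
Largest is σ²_F = 7.111.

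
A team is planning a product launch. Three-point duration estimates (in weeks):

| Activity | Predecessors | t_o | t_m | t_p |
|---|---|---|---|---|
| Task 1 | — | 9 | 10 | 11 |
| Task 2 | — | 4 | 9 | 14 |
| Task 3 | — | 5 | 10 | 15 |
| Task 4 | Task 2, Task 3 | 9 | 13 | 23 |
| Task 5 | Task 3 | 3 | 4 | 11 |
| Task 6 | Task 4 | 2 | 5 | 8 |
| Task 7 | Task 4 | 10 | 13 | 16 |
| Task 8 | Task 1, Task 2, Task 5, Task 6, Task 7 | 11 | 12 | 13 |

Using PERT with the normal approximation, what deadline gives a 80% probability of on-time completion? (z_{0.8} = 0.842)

te_Task 1 = (9 + 4·10 + 11)/6 = 60/6 = 10; σ²_Task 1 = ((11−9)/6)² = 0.111
te_Task 2 = (4 + 4·9 + 14)/6 = 54/6 = 9; σ²_Task 2 = ((14−4)/6)² = 2.778
te_Task 3 = (5 + 4·10 + 15)/6 = 60/6 = 10; σ²_Task 3 = ((15−5)/6)² = 2.778
te_Task 4 = (9 + 4·13 + 23)/6 = 84/6 = 14; σ²_Task 4 = ((23−9)/6)² = 5.444
te_Task 5 = (3 + 4·4 + 11)/6 = 30/6 = 5; σ²_Task 5 = ((11−3)/6)² = 1.778
te_Task 6 = (2 + 4·5 + 8)/6 = 30/6 = 5; σ²_Task 6 = ((8−2)/6)² = 1.000
te_Task 7 = (10 + 4·13 + 16)/6 = 78/6 = 13; σ²_Task 7 = ((16−10)/6)² = 1.000
te_Task 8 = (11 + 4·12 + 13)/6 = 72/6 = 12; σ²_Task 8 = ((13−11)/6)² = 0.111

Forward pass:
ES_Task 1 = 0; EF_Task 1 = 10
ES_Task 2 = 0; EF_Task 2 = 9
ES_Task 3 = 0; EF_Task 3 = 10
ES_Task 4 = max(EF_Task 2=9, EF_Task 3=10) = 10; EF_Task 4 = 10+14 = 24
ES_Task 5 = 10; EF_Task 5 = 10+5 = 15
ES_Task 6 = 24; EF_Task 6 = 24+5 = 29
ES_Task 7 = 24; EF_Task 7 = 24+13 = 37
ES_Task 8 = max(EF_Task 1=10, EF_Task 2=9, EF_Task 5=15, EF_Task 6=29, EF_Task 7=37) = 37; EF_Task 8 = 37+12 = 49
Expected project duration μ = 49 weeks. Critical path: Task 3 → Task 4 → Task 7 → Task 8.

Variance along critical path = 2.778 + 5.444 + 1.000 + 0.111 = 9.333; σ = 3.055 weeks.
D = μ + z·σ = 49 + 0.842·3.055 = 51.6 weeks

51.6 weeks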